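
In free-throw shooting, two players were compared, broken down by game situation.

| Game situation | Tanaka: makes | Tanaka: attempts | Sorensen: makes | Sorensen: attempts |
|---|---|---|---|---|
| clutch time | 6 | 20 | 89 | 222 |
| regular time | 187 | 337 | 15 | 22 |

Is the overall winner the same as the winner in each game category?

Clutch time: Tanaka 6/20 = 30.0%, Sorensen 89/222 = 40.1% → Sorensen
Regular time: Tanaka 187/337 = 55.5%, Sorensen 15/22 = 68.2% → Sorensen
Overall: Tanaka 193/357 = 54.1%, Sorensen 104/244 = 42.6% → Tanaka
Sorensen wins each game group but Tanaka wins overall — the comparison reverses. Sorensen's attempts skew toward clutch time, which has a lower base rate.

No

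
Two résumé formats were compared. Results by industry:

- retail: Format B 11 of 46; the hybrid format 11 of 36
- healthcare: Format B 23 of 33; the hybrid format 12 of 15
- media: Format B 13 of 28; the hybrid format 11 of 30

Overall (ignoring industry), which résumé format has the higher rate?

Retail: Format B 11/46 = 23.9%, the hybrid format 11/36 = 30.6% → the hybrid format
Healthcare: Format B 23/33 = 69.7%, the hybrid format 12/15 = 80.0% → the hybrid format
Media: Format B 13/28 = 46.4%, the hybrid format 11/30 = 36.7% → Format B
Overall: Format B 47/107 = 43.9%, the hybrid format 34/81 = 42.0% → Format B
(Neither sweeps every industry group, but Format B has the higher pooled rate.)

Format B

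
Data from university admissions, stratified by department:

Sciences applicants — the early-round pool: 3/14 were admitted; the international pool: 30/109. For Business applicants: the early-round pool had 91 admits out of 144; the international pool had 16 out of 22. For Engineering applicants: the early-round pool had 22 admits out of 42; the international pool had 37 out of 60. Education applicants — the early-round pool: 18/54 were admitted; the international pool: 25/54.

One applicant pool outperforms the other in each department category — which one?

Sciences: the early-round pool 3/14 = 21.4%, the international pool 30/109 = 27.5% → the international pool
Business: the early-round pool 91/144 = 63.2%, the international pool 16/22 = 72.7% → the international pool
Engineering: the early-round pool 22/42 = 52.4%, the international pool 37/60 = 61.7% → the international pool
Education: the early-round pool 18/54 = 33.3%, the international pool 25/54 = 46.3% → the international pool
The international pool has the higher rate in all 4 groups.

the international pool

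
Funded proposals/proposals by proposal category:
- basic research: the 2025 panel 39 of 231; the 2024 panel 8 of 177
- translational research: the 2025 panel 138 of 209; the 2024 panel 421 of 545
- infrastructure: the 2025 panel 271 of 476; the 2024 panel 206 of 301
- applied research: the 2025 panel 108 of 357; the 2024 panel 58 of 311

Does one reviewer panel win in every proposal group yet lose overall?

No

Basic research: the 2025 panel 39/231 = 16.9%, the 2024 panel 8/177 = 4.5% → the 2025 panel
Translational research: the 2025 panel 138/209 = 66.0%, the 2024 panel 421/545 = 77.2% → the 2024 panel
Infrastructure: the 2025 panel 271/476 = 56.9%, the 2024 panel 206/301 = 68.4% → the 2024 panel
Applied research: the 2025 panel 108/357 = 30.3%, the 2024 panel 58/311 = 18.6% → the 2025 panel
Overall: the 2025 panel 556/1273 = 43.7%, the 2024 panel 693/1334 = 51.9% → the 2024 panel
Neither sweeps: the 2025 panel wins 2 of 4 groups, the 2024 panel wins 2. The 2024 panel wins overall but not every group — no Simpson reversal.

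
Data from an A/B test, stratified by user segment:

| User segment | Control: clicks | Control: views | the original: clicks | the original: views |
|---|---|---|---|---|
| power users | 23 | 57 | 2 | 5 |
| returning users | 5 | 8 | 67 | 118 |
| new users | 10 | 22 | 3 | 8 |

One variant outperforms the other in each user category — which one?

Power users: Control 23/57 = 40.4%, the original 2/5 = 40.0% → Control
Returning users: Control 5/8 = 62.5%, the original 67/118 = 56.8% → Control
New users: Control 10/22 = 45.5%, the original 3/8 = 37.5% → Control
Control has the higher rate in all 3 groups.

Control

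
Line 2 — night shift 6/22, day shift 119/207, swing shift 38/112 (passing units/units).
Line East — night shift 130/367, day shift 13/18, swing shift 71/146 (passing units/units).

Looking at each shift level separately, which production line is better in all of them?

Night shift: Line 2 6/22 = 27.3%, Line East 130/367 = 35.4% → Line East
Day shift: Line 2 119/207 = 57.5%, Line East 13/18 = 72.2% → Line East
Swing shift: Line 2 38/112 = 33.9%, Line East 71/146 = 48.6% → Line East
Line East has the higher rate in all 3 groups.

Line East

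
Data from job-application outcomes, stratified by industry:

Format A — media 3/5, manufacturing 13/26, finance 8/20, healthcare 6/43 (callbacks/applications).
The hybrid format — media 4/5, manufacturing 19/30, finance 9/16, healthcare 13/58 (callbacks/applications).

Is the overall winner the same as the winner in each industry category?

Media: Format A 3/5 = 60.0%, the hybrid format 4/5 = 80.0% → the hybrid format
Manufacturing: Format A 13/26 = 50.0%, the hybrid format 19/30 = 63.3% → the hybrid format
Finance: Format A 8/20 = 40.0%, the hybrid format 9/16 = 56.2% → the hybrid format
Healthcare: Format A 6/43 = 14.0%, the hybrid format 13/58 = 22.4% → the hybrid format
Overall: Format A 30/94 = 31.9%, the hybrid format 45/109 = 41.3% → the hybrid format
The hybrid format wins overall and in every industry group — no reversal.

Yes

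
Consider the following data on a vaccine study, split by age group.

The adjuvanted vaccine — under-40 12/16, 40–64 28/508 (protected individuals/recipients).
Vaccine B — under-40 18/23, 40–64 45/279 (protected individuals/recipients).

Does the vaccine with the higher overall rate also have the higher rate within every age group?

Under-40: the adjuvanted vaccine 12/16 = 75.0%, Vaccine B 18/23 = 78.3% → Vaccine B
40–64: the adjuvanted vaccine 28/508 = 5.5%, Vaccine B 45/279 = 16.1% → Vaccine B
Overall: the adjuvanted vaccine 40/524 = 7.6%, Vaccine B 63/302 = 20.9% → Vaccine B
Vaccine B wins overall and in every age group — no reversal.

Yes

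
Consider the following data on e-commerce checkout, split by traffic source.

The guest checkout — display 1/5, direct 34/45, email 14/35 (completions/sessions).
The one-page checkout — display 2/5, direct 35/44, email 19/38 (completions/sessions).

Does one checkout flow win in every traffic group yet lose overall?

No

Display: the guest checkout 1/5 = 20.0%, the one-page checkout 2/5 = 40.0% → the one-page checkout
Direct: the guest checkout 34/45 = 75.6%, the one-page checkout 35/44 = 79.5% → the one-page checkout
Email: the guest checkout 14/35 = 40.0%, the one-page checkout 19/38 = 50.0% → the one-page checkout
Overall: the guest checkout 49/85 = 57.6%, the one-page checkout 56/87 = 64.4% → the one-page checkout
The one-page checkout wins overall and in every traffic group — no reversal.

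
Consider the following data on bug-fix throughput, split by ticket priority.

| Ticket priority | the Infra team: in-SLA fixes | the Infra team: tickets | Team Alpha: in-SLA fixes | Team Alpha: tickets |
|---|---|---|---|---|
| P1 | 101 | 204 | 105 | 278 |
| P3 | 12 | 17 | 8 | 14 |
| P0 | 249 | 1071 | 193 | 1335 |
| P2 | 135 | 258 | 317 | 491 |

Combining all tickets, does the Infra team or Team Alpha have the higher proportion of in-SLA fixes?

the Infra team

P1: the Infra team 101/204 = 49.5%, Team Alpha 105/278 = 37.8% → the Infra team
P3: the Infra team 12/17 = 70.6%, Team Alpha 8/14 = 57.1% → the Infra team
P0: the Infra team 249/1071 = 23.2%, Team Alpha 193/1335 = 14.5% → the Infra team
P2: the Infra team 135/258 = 52.3%, Team Alpha 317/491 = 64.6% → Team Alpha
Overall: the Infra team 497/1550 = 32.1%, Team Alpha 623/2118 = 29.4% → the Infra team
(Neither sweeps every ticket group, but the Infra team has the higher pooled rate.)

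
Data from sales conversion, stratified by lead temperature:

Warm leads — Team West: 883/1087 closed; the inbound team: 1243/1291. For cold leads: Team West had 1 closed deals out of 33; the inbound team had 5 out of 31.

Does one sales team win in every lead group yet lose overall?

No

Warm: Team West 883/1087 = 81.2%, the inbound team 1243/1291 = 96.3% → the inbound team
Cold: Team West 1/33 = 3.0%, the inbound team 5/31 = 16.1% → the inbound team
Overall: Team West 884/1120 = 78.9%, the inbound team 1248/1322 = 94.4% → the inbound team
The inbound team wins overall and in every lead group — no reversal.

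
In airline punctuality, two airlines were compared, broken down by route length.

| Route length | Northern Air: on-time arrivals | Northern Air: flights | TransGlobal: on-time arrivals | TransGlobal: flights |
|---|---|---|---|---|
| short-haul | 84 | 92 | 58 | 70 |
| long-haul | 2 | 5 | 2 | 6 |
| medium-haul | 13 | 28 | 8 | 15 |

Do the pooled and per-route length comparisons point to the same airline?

Short-haul: Northern Air 84/92 = 91.3%, TransGlobal 58/70 = 82.9% → Northern Air
Long-haul: Northern Air 2/5 = 40.0%, TransGlobal 2/6 = 33.3% → Northern Air
Medium-haul: Northern Air 13/28 = 46.4%, TransGlobal 8/15 = 53.3% → TransGlobal
Overall: Northern Air 99/125 = 79.2%, TransGlobal 68/91 = 74.7% → Northern Air
Neither sweeps: Northern Air wins 2 of 3 groups, TransGlobal wins 1. Northern Air wins overall but not every group — no Simpson reversal.

No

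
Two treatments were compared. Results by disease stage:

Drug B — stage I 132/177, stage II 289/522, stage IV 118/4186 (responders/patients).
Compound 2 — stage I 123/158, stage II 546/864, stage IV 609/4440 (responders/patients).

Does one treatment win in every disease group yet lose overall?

Stage I: Drug B 132/177 = 74.6%, Compound 2 123/158 = 77.8% → Compound 2
Stage II: Drug B 289/522 = 55.4%, Compound 2 546/864 = 63.2% → Compound 2
Stage IV: Drug B 118/4186 = 2.8%, Compound 2 609/4440 = 13.7% → Compound 2
Overall: Drug B 539/4885 = 11.0%, Compound 2 1278/5462 = 23.4% → Compound 2
Compound 2 wins overall and in every disease group — no reversal.

No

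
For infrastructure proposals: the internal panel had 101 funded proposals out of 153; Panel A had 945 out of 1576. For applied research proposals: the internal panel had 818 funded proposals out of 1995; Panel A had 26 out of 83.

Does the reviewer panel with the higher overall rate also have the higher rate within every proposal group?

No

Infrastructure: the internal panel 101/153 = 66.0%, Panel A 945/1576 = 60.0% → the internal panel
Applied research: the internal panel 818/1995 = 41.0%, Panel A 26/83 = 31.3% → the internal panel
Overall: the internal panel 919/2148 = 42.8%, Panel A 971/1659 = 58.5% → Panel A
The internal panel wins each proposal group but Panel A wins overall — the comparison reverses. The internal panel's proposals skew toward applied research, which has a lower base rate.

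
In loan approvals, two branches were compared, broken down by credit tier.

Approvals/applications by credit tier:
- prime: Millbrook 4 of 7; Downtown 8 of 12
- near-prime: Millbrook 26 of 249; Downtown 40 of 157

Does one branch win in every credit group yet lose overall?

Prime: Millbrook 4/7 = 57.1%, Downtown 8/12 = 66.7% → Downtown
Near-prime: Millbrook 26/249 = 10.4%, Downtown 40/157 = 25.5% → Downtown
Overall: Millbrook 30/256 = 11.7%, Downtown 48/169 = 28.4% → Downtown
Downtown wins overall and in every credit group — no reversal.

No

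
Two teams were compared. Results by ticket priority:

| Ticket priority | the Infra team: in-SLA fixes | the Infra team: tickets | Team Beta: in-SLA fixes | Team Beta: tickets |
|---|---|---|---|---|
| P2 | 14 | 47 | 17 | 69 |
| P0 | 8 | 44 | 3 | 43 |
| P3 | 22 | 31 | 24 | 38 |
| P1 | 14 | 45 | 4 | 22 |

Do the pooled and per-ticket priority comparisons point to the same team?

Yes

P2: the Infra team 14/47 = 29.8%, Team Beta 17/69 = 24.6% → the Infra team
P0: the Infra team 8/44 = 18.2%, Team Beta 3/43 = 7.0% → the Infra team
P3: the Infra team 22/31 = 71.0%, Team Beta 24/38 = 63.2% → the Infra team
P1: the Infra team 14/45 = 31.1%, Team Beta 4/22 = 18.2% → the Infra team
Overall: the Infra team 58/167 = 34.7%, Team Beta 48/172 = 27.9% → the Infra team
The Infra team wins overall and in every ticket group — no reversal.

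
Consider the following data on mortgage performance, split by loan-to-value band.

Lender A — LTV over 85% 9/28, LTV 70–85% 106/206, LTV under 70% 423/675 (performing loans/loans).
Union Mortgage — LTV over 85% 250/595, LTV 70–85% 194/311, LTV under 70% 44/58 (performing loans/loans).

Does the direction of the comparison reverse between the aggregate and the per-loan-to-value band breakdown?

Yes

LTV over 85%: Lender A 9/28 = 32.1%, Union Mortgage 250/595 = 42.0% → Union Mortgage
LTV 70–85%: Lender A 106/206 = 51.5%, Union Mortgage 194/311 = 62.4% → Union Mortgage
LTV under 70%: Lender A 423/675 = 62.7%, Union Mortgage 44/58 = 75.9% → Union Mortgage
Overall: Lender A 538/909 = 59.2%, Union Mortgage 488/964 = 50.6% → Lender A
Union Mortgage wins each loan-to-value group but Lender A wins overall — the comparison reverses. Union Mortgage's loans skew toward LTV over 85%, which has a lower base rate.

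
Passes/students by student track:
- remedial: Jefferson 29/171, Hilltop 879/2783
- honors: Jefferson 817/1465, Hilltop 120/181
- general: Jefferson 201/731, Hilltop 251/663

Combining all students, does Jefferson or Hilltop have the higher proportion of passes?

Jefferson

Remedial: Jefferson 29/171 = 17.0%, Hilltop 879/2783 = 31.6% → Hilltop
Honors: Jefferson 817/1465 = 55.8%, Hilltop 120/181 = 66.3% → Hilltop
General: Jefferson 201/731 = 27.5%, Hilltop 251/663 = 37.9% → Hilltop
Overall: Jefferson 1047/2367 = 44.2%, Hilltop 1250/3627 = 34.5% → Jefferson
(Hilltop wins every student group but Jefferson wins overall — Hilltop's students skew toward the low-rate remedial group.)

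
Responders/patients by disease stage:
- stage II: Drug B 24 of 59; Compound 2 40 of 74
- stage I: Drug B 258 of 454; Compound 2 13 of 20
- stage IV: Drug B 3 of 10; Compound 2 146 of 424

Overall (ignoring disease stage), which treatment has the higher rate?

Stage II: Drug B 24/59 = 40.7%, Compound 2 40/74 = 54.1% → Compound 2
Stage I: Drug B 258/454 = 56.8%, Compound 2 13/20 = 65.0% → Compound 2
Stage IV: Drug B 3/10 = 30.0%, Compound 2 146/424 = 34.4% → Compound 2
Overall: Drug B 285/523 = 54.5%, Compound 2 199/518 = 38.4% → Drug B
(Compound 2 wins every disease group but Drug B wins overall — Compound 2's patients skew toward the low-rate stage IV group.)

Drug B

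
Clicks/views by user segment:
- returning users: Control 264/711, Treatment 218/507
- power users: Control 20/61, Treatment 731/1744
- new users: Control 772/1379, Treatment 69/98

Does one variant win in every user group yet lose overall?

Returning users: Control 264/711 = 37.1%, Treatment 218/507 = 43.0% → Treatment
Power users: Control 20/61 = 32.8%, Treatment 731/1744 = 41.9% → Treatment
New users: Control 772/1379 = 56.0%, Treatment 69/98 = 70.4% → Treatment
Overall: Control 1056/2151 = 49.1%, Treatment 1018/2349 = 43.3% → Control
Treatment wins each user group but Control wins overall — the comparison reverses. Treatment's views skew toward power users, which has a lower base rate.

Yes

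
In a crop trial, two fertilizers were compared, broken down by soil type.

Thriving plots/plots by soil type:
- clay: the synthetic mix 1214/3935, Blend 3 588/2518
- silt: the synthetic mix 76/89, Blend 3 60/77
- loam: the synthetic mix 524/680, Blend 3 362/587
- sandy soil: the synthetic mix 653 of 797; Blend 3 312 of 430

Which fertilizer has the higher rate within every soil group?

the synthetic mix

Clay: the synthetic mix 1214/3935 = 30.9%, Blend 3 588/2518 = 23.4% → the synthetic mix
Silt: the synthetic mix 76/89 = 85.4%, Blend 3 60/77 = 77.9% → the synthetic mix
Loam: the synthetic mix 524/680 = 77.1%, Blend 3 362/587 = 61.7% → the synthetic mix
Sandy soil: the synthetic mix 653/797 = 81.9%, Blend 3 312/430 = 72.6% → the synthetic mix
The synthetic mix has the higher rate in all 4 groups.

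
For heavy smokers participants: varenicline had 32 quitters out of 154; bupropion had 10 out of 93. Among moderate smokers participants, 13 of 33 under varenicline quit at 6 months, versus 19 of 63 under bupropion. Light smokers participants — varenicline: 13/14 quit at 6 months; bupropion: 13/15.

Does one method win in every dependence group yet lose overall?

No

Heavy smokers: varenicline 32/154 = 20.8%, bupropion 10/93 = 10.8% → varenicline
Moderate smokers: varenicline 13/33 = 39.4%, bupropion 19/63 = 30.2% → varenicline
Light smokers: varenicline 13/14 = 92.9%, bupropion 13/15 = 86.7% → varenicline
Overall: varenicline 58/201 = 28.9%, bupropion 42/171 = 24.6% → varenicline
Varenicline wins overall and in every dependence group — no reversal.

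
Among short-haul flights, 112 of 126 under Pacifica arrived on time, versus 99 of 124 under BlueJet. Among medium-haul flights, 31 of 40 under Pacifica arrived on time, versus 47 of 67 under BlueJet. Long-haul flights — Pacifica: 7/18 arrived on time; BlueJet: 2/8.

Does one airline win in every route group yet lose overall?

Short-haul: Pacifica 112/126 = 88.9%, BlueJet 99/124 = 79.8% → Pacifica
Medium-haul: Pacifica 31/40 = 77.5%, BlueJet 47/67 = 70.1% → Pacifica
Long-haul: Pacifica 7/18 = 38.9%, BlueJet 2/8 = 25.0% → Pacifica
Overall: Pacifica 150/184 = 81.5%, BlueJet 148/199 = 74.4% → Pacifica
Pacifica wins overall and in every route group — no reversal.

No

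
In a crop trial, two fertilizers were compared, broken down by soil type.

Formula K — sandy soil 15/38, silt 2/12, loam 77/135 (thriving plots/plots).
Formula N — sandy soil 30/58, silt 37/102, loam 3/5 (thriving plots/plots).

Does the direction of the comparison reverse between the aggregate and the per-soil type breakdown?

Yes

Sandy soil: Formula K 15/38 = 39.5%, Formula N 30/58 = 51.7% → Formula N
Silt: Formula K 2/12 = 16.7%, Formula N 37/102 = 36.3% → Formula N
Loam: Formula K 77/135 = 57.0%, Formula N 3/5 = 60.0% → Formula N
Overall: Formula K 94/185 = 50.8%, Formula N 70/165 = 42.4% → Formula K
Formula N wins each soil group but Formula K wins overall — the comparison reverses. Formula N's plots skew toward silt, which has a lower base rate.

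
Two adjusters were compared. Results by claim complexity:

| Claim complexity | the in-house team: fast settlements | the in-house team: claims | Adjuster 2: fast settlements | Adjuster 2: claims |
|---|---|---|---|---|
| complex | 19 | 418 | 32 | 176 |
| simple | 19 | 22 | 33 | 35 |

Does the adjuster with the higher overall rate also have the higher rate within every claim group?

Complex: the in-house team 19/418 = 4.5%, Adjuster 2 32/176 = 18.2% → Adjuster 2
Simple: the in-house team 19/22 = 86.4%, Adjuster 2 33/35 = 94.3% → Adjuster 2
Overall: the in-house team 38/440 = 8.6%, Adjuster 2 65/211 = 30.8% → Adjuster 2
Adjuster 2 wins overall and in every claim group — no reversal.

Yes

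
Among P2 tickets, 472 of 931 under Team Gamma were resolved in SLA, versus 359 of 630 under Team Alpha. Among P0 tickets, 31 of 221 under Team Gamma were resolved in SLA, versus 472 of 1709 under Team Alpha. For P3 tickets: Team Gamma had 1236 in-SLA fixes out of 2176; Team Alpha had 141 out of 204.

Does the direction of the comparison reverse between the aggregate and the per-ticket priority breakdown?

Yes

P2: Team Gamma 472/931 = 50.7%, Team Alpha 359/630 = 57.0% → Team Alpha
P0: Team Gamma 31/221 = 14.0%, Team Alpha 472/1709 = 27.6% → Team Alpha
P3: Team Gamma 1236/2176 = 56.8%, Team Alpha 141/204 = 69.1% → Team Alpha
Overall: Team Gamma 1739/3328 = 52.3%, Team Alpha 972/2543 = 38.2% → Team Gamma
Team Alpha wins each ticket group but Team Gamma wins overall — the comparison reverses. Team Alpha's tickets skew toward P0, which has a lower base rate.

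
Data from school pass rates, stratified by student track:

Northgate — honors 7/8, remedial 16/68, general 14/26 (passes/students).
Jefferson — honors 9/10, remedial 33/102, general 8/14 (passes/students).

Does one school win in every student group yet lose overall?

No

Honors: Northgate 7/8 = 87.5%, Jefferson 9/10 = 90.0% → Jefferson
Remedial: Northgate 16/68 = 23.5%, Jefferson 33/102 = 32.4% → Jefferson
General: Northgate 14/26 = 53.8%, Jefferson 8/14 = 57.1% → Jefferson
Overall: Northgate 37/102 = 36.3%, Jefferson 50/126 = 39.7% → Jefferson
Jefferson wins overall and in every student group — no reversal.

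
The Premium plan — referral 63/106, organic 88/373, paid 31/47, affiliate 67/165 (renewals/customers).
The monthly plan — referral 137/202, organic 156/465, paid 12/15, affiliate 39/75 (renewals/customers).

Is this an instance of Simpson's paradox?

Referral: the Premium plan 63/106 = 59.4%, the monthly plan 137/202 = 67.8% → the monthly plan
Organic: the Premium plan 88/373 = 23.6%, the monthly plan 156/465 = 33.5% → the monthly plan
Paid: the Premium plan 31/47 = 66.0%, the monthly plan 12/15 = 80.0% → the monthly plan
Affiliate: the Premium plan 67/165 = 40.6%, the monthly plan 39/75 = 52.0% → the monthly plan
Overall: the Premium plan 249/691 = 36.0%, the monthly plan 344/757 = 45.4% → the monthly plan
The monthly plan wins overall and in every signup group — no reversal.

No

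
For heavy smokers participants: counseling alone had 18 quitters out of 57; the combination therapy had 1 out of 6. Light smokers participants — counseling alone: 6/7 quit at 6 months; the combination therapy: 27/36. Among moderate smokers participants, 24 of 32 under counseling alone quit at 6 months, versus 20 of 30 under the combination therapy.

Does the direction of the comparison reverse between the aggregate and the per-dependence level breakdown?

Yes

Heavy smokers: counseling alone 18/57 = 31.6%, the combination therapy 1/6 = 16.7% → counseling alone
Light smokers: counseling alone 6/7 = 85.7%, the combination therapy 27/36 = 75.0% → counseling alone
Moderate smokers: counseling alone 24/32 = 75.0%, the combination therapy 20/30 = 66.7% → counseling alone
Overall: counseling alone 48/96 = 50.0%, the combination therapy 48/72 = 66.7% → the combination therapy
Counseling alone wins each dependence group but the combination therapy wins overall — the comparison reverses. Counseling alone's participants skew toward heavy smokers, which has a lower base rate.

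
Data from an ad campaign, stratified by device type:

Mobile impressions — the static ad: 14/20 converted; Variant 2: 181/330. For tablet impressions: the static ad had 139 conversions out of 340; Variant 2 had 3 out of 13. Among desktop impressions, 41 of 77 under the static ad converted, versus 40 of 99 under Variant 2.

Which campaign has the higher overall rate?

Mobile: the static ad 14/20 = 70.0%, Variant 2 181/330 = 54.8% → the static ad
Tablet: the static ad 139/340 = 40.9%, Variant 2 3/13 = 23.1% → the static ad
Desktop: the static ad 41/77 = 53.2%, Variant 2 40/99 = 40.4% → the static ad
Overall: the static ad 194/437 = 44.4%, Variant 2 224/442 = 50.7% → Variant 2
(The static ad wins every device group but Variant 2 wins overall — the static ad's impressions skew toward the low-rate tablet group.)

Variant 2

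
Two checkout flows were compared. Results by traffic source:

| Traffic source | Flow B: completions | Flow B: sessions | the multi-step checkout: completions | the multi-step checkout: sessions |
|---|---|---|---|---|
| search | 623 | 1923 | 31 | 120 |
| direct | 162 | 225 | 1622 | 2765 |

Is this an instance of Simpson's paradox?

Yes

Search: Flow B 623/1923 = 32.4%, the multi-step checkout 31/120 = 25.8% → Flow B
Direct: Flow B 162/225 = 72.0%, the multi-step checkout 1622/2765 = 58.7% → Flow B
Overall: Flow B 785/2148 = 36.5%, the multi-step checkout 1653/2885 = 57.3% → the multi-step checkout
Flow B wins each traffic group but the multi-step checkout wins overall — the comparison reverses. Flow B's sessions skew toward search, which has a lower base rate.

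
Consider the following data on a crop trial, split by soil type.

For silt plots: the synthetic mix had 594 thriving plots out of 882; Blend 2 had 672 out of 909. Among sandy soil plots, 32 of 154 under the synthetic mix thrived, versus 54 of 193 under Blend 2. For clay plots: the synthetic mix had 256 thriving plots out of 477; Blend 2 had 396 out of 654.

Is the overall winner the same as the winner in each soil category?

Silt: the synthetic mix 594/882 = 67.3%, Blend 2 672/909 = 73.9% → Blend 2
Sandy soil: the synthetic mix 32/154 = 20.8%, Blend 2 54/193 = 28.0% → Blend 2
Clay: the synthetic mix 256/477 = 53.7%, Blend 2 396/654 = 60.6% → Blend 2
Overall: the synthetic mix 882/1513 = 58.3%, Blend 2 1122/1756 = 63.9% → Blend 2
Blend 2 wins overall and in every soil group — no reversal.

Yes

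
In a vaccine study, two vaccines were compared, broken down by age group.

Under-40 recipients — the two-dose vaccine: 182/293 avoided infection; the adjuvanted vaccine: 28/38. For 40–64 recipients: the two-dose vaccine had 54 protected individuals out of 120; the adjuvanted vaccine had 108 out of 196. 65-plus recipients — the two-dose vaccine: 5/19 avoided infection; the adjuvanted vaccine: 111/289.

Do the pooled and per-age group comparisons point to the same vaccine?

Under-40: the two-dose vaccine 182/293 = 62.1%, the adjuvanted vaccine 28/38 = 73.7% → the adjuvanted vaccine
40–64: the two-dose vaccine 54/120 = 45.0%, the adjuvanted vaccine 108/196 = 55.1% → the adjuvanted vaccine
65-plus: the two-dose vaccine 5/19 = 26.3%, the adjuvanted vaccine 111/289 = 38.4% → the adjuvanted vaccine
Overall: the two-dose vaccine 241/432 = 55.8%, the adjuvanted vaccine 247/523 = 47.2% → the two-dose vaccine
The adjuvanted vaccine wins each age group but the two-dose vaccine wins overall — the comparison reverses. The adjuvanted vaccine's recipients skew toward 65-plus, which has a lower base rate.

No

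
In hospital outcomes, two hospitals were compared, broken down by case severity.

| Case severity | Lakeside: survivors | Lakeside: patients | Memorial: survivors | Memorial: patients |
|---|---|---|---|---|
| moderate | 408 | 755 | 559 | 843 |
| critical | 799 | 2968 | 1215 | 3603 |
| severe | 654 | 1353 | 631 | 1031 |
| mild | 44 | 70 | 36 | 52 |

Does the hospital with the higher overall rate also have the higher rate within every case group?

Yes

Moderate: Lakeside 408/755 = 54.0%, Memorial 559/843 = 66.3% → Memorial
Critical: Lakeside 799/2968 = 26.9%, Memorial 1215/3603 = 33.7% → Memorial
Severe: Lakeside 654/1353 = 48.3%, Memorial 631/1031 = 61.2% → Memorial
Mild: Lakeside 44/70 = 62.9%, Memorial 36/52 = 69.2% → Memorial
Overall: Lakeside 1905/5146 = 37.0%, Memorial 2441/5529 = 44.1% → Memorial
Memorial wins overall and in every case group — no reversal.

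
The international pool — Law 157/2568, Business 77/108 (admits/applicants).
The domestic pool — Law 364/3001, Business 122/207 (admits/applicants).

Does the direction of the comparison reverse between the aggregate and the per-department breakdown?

No

Law: the international pool 157/2568 = 6.1%, the domestic pool 364/3001 = 12.1% → the domestic pool
Business: the international pool 77/108 = 71.3%, the domestic pool 122/207 = 58.9% → the international pool
Overall: the international pool 234/2676 = 8.7%, the domestic pool 486/3208 = 15.1% → the domestic pool
Neither sweeps: the international pool wins 1 of 2 groups, the domestic pool wins 1. The domestic pool wins overall but not every group — no Simpson reversal.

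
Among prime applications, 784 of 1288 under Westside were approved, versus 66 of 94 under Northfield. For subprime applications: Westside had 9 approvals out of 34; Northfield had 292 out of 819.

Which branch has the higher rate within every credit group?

Prime: Westside 784/1288 = 60.9%, Northfield 66/94 = 70.2% → Northfield
Subprime: Westside 9/34 = 26.5%, Northfield 292/819 = 35.7% → Northfield
Northfield has the higher rate in both groups.

Northfield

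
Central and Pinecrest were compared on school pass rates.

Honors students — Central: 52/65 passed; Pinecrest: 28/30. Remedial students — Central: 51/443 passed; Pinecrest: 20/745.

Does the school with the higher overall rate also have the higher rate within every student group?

No

Honors: Central 52/65 = 80.0%, Pinecrest 28/30 = 93.3% → Pinecrest
Remedial: Central 51/443 = 11.5%, Pinecrest 20/745 = 2.7% → Central
Overall: Central 103/508 = 20.3%, Pinecrest 48/775 = 6.2% → Central
Neither sweeps: Central wins 1 of 2 groups, Pinecrest wins 1. Central wins overall but not every group — no Simpson reversal.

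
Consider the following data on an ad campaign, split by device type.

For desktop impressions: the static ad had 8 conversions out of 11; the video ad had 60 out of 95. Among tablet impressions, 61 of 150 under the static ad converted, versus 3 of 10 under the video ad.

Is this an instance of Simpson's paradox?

Desktop: the static ad 8/11 = 72.7%, the video ad 60/95 = 63.2% → the static ad
Tablet: the static ad 61/150 = 40.7%, the video ad 3/10 = 30.0% → the static ad
Overall: the static ad 69/161 = 42.9%, the video ad 63/105 = 60.0% → the video ad
The static ad wins each device group but the video ad wins overall — the comparison reverses. The static ad's impressions skew toward tablet, which has a lower base rate.

Yes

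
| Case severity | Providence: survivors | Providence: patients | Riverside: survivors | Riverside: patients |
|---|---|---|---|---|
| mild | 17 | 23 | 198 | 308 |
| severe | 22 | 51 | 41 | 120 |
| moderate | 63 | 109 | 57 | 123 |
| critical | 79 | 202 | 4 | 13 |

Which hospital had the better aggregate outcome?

Mild: Providence 17/23 = 73.9%, Riverside 198/308 = 64.3% → Providence
Severe: Providence 22/51 = 43.1%, Riverside 41/120 = 34.2% → Providence
Moderate: Providence 63/109 = 57.8%, Riverside 57/123 = 46.3% → Providence
Critical: Providence 79/202 = 39.1%, Riverside 4/13 = 30.8% → Providence
Overall: Providence 181/385 = 47.0%, Riverside 300/564 = 53.2% → Riverside
(Providence wins every case group but Riverside wins overall — Providence's patients skew toward the low-rate critical group.)

Riverside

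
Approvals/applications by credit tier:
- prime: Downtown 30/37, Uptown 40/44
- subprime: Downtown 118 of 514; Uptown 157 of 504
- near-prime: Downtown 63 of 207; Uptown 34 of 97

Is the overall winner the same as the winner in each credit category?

Prime: Downtown 30/37 = 81.1%, Uptown 40/44 = 90.9% → Uptown
Subprime: Downtown 118/514 = 23.0%, Uptown 157/504 = 31.2% → Uptown
Near-prime: Downtown 63/207 = 30.4%, Uptown 34/97 = 35.1% → Uptown
Overall: Downtown 211/758 = 27.8%, Uptown 231/645 = 35.8% → Uptown
Uptown wins overall and in every credit group — no reversal.

Yes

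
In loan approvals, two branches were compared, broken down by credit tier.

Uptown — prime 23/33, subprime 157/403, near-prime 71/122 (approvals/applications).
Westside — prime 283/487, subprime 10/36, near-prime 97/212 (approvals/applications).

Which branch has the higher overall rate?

Prime: Uptown 23/33 = 69.7%, Westside 283/487 = 58.1% → Uptown
Subprime: Uptown 157/403 = 39.0%, Westside 10/36 = 27.8% → Uptown
Near-prime: Uptown 71/122 = 58.2%, Westside 97/212 = 45.8% → Uptown
Overall: Uptown 251/558 = 45.0%, Westside 390/735 = 53.1% → Westside
(Uptown wins every credit group but Westside wins overall — Uptown's applications skew toward the low-rate subprime group.)

Westside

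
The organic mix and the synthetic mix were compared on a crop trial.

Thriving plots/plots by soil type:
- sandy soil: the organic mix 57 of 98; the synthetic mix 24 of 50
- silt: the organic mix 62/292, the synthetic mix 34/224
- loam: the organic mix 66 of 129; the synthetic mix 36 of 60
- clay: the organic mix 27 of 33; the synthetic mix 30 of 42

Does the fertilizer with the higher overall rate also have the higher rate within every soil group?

Sandy soil: the organic mix 57/98 = 58.2%, the synthetic mix 24/50 = 48.0% → the organic mix
Silt: the organic mix 62/292 = 21.2%, the synthetic mix 34/224 = 15.2% → the organic mix
Loam: the organic mix 66/129 = 51.2%, the synthetic mix 36/60 = 60.0% → the synthetic mix
Clay: the organic mix 27/33 = 81.8%, the synthetic mix 30/42 = 71.4% → the organic mix
Overall: the organic mix 212/552 = 38.4%, the synthetic mix 124/376 = 33.0% → the organic mix
Neither sweeps: the organic mix wins 3 of 4 groups, the synthetic mix wins 1. The organic mix wins overall but not every group — no Simpson reversal.

No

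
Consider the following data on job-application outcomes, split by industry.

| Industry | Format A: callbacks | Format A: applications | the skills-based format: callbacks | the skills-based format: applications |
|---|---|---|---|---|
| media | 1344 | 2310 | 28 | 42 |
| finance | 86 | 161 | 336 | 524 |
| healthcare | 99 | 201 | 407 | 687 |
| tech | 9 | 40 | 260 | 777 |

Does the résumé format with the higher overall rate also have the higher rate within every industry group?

Media: Format A 1344/2310 = 58.2%, the skills-based format 28/42 = 66.7% → the skills-based format
Finance: Format A 86/161 = 53.4%, the skills-based format 336/524 = 64.1% → the skills-based format
Healthcare: Format A 99/201 = 49.3%, the skills-based format 407/687 = 59.2% → the skills-based format
Tech: Format A 9/40 = 22.5%, the skills-based format 260/777 = 33.5% → the skills-based format
Overall: Format A 1538/2712 = 56.7%, the skills-based format 1031/2030 = 50.8% → Format A
The skills-based format wins each industry group but Format A wins overall — the comparison reverses. The skills-based format's applications skew toward tech, which has a lower base rate.

No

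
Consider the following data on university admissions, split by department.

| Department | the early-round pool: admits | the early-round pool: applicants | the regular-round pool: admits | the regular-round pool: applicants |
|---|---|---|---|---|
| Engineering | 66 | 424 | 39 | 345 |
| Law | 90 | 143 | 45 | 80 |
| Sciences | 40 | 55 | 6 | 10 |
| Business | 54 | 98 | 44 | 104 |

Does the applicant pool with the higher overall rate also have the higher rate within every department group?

Yes

Engineering: the early-round pool 66/424 = 15.6%, the regular-round pool 39/345 = 11.3% → the early-round pool
Law: the early-round pool 90/143 = 62.9%, the regular-round pool 45/80 = 56.2% → the early-round pool
Sciences: the early-round pool 40/55 = 72.7%, the regular-round pool 6/10 = 60.0% → the early-round pool
Business: the early-round pool 54/98 = 55.1%, the regular-round pool 44/104 = 42.3% → the early-round pool
Overall: the early-round pool 250/720 = 34.7%, the regular-round pool 134/539 = 24.9% → the early-round pool
The early-round pool wins overall and in every department group — no reversal.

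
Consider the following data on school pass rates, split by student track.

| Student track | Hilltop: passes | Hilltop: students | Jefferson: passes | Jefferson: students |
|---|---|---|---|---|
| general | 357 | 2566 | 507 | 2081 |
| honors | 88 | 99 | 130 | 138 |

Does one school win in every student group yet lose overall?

General: Hilltop 357/2566 = 13.9%, Jefferson 507/2081 = 24.4% → Jefferson
Honors: Hilltop 88/99 = 88.9%, Jefferson 130/138 = 94.2% → Jefferson
Overall: Hilltop 445/2665 = 16.7%, Jefferson 637/2219 = 28.7% → Jefferson
Jefferson wins overall and in every student group — no reversal.

No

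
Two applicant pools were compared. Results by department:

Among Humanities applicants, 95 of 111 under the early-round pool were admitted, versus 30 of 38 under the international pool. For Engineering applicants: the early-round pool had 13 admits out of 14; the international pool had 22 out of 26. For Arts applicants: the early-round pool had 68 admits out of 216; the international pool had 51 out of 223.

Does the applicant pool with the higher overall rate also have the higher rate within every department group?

Humanities: the early-round pool 95/111 = 85.6%, the international pool 30/38 = 78.9% → the early-round pool
Engineering: the early-round pool 13/14 = 92.9%, the international pool 22/26 = 84.6% → the early-round pool
Arts: the early-round pool 68/216 = 31.5%, the international pool 51/223 = 22.9% → the early-round pool
Overall: the early-round pool 176/341 = 51.6%, the international pool 103/287 = 35.9% → the early-round pool
The early-round pool wins overall and in every department group — no reversal.

Yes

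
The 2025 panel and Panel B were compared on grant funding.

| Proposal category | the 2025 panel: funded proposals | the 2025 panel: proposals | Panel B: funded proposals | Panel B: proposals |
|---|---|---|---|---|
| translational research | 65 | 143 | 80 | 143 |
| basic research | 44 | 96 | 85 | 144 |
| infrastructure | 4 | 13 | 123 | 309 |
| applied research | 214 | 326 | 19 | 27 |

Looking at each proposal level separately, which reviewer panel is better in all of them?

Panel B

Translational research: the 2025 panel 65/143 = 45.5%, Panel B 80/143 = 55.9% → Panel B
Basic research: the 2025 panel 44/96 = 45.8%, Panel B 85/144 = 59.0% → Panel B
Infrastructure: the 2025 panel 4/13 = 30.8%, Panel B 123/309 = 39.8% → Panel B
Applied research: the 2025 panel 214/326 = 65.6%, Panel B 19/27 = 70.4% → Panel B
Panel B has the higher rate in all 4 groups.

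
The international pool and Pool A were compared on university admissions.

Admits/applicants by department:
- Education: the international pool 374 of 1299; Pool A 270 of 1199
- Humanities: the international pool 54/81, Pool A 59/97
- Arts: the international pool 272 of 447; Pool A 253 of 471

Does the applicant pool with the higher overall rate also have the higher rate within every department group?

Yes

Education: the international pool 374/1299 = 28.8%, Pool A 270/1199 = 22.5% → the international pool
Humanities: the international pool 54/81 = 66.7%, Pool A 59/97 = 60.8% → the international pool
Arts: the international pool 272/447 = 60.9%, Pool A 253/471 = 53.7% → the international pool
Overall: the international pool 700/1827 = 38.3%, Pool A 582/1767 = 32.9% → the international pool
The international pool wins overall and in every department group — no reversal.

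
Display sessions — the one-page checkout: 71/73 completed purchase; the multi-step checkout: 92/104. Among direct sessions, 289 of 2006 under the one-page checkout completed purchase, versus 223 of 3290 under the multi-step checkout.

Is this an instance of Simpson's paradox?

No

Display: the one-page checkout 71/73 = 97.3%, the multi-step checkout 92/104 = 88.5% → the one-page checkout
Direct: the one-page checkout 289/2006 = 14.4%, the multi-step checkout 223/3290 = 6.8% → the one-page checkout
Overall: the one-page checkout 360/2079 = 17.3%, the multi-step checkout 315/3394 = 9.3% → the one-page checkout
The one-page checkout wins overall and in every traffic group — no reversal.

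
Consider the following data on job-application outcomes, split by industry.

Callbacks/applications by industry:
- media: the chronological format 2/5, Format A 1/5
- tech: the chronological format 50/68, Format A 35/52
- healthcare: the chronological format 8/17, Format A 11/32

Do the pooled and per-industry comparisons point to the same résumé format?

Media: the chronological format 2/5 = 40.0%, Format A 1/5 = 20.0% → the chronological format
Tech: the chronological format 50/68 = 73.5%, Format A 35/52 = 67.3% → the chronological format
Healthcare: the chronological format 8/17 = 47.1%, Format A 11/32 = 34.4% → the chronological format
Overall: the chronological format 60/90 = 66.7%, Format A 47/89 = 52.8% → the chronological format
The chronological format wins overall and in every industry group — no reversal.

Yes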